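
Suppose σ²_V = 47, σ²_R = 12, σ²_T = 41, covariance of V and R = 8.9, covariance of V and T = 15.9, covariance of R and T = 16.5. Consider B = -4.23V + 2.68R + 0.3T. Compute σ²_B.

σ²_B = 715.23498

σ²_B = a²·σ²_V + b²·σ²_R + c²·σ²_T + 2ab·covariance of V and R + 2ac·covariance of V and T + 2bc·covariance of R and T, with a = -4.23, b = 2.68, c = 0.3.
= 840.9663 + 86.1888 + 3.69 + (-201.78792) + (-40.3542) + 26.532
= 715.23498.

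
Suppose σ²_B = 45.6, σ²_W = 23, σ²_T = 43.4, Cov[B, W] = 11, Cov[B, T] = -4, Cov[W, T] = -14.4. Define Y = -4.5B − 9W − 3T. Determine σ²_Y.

σ²_Y = 3182.4

σ²_Y = a²·σ²_B + b²·σ²_W + c²·σ²_T + 2ab·Cov[B, W] + 2ac·Cov[B, T] + 2bc·Cov[W, T], with a = -4.5, b = -9, c = -3.
= 923.4 + 1863 + 390.6 + 891 + (-108) + (-777.6)
= 3182.4.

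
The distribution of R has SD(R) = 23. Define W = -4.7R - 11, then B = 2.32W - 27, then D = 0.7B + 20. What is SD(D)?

SD(W) = |-4.7|·23 = 108.1.
SD(B) = |2.32|·108.1 = 250.792.
SD(D) = |0.7|·250.792 = 175.5544.

SD(D) = 175.5544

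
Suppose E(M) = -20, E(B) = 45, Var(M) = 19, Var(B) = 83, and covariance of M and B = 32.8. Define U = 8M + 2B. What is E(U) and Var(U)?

E(U) = 8·E(M) + 2·E(B) = 8·(-20) + 2·45 = -70.
Var(U) = a²·Var(M) + b²·Var(B) + 2ab·covariance of M and B with a = 8, b = 2.
= 8²·19 + 2²·83 + 2·8·2·32.8
= 1216 + 332 + 1049.6 = 2597.6.

E(U) = -70, Var(U) = 2597.6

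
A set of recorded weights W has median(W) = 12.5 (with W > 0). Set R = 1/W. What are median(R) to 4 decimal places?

median(R) = 0.08

1/W is monotone on this domain, so median(R) = 1/(12.5) = 0.08.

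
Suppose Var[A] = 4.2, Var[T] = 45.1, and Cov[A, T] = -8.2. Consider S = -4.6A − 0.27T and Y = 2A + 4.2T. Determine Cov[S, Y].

Cov[S, Y] = 73.0686

By bilinearity, Cov[S, Y] = ac·Var[A] + bd·Var[T] + (ad+bc)·Cov[A, T], with a=-4.6, b=-0.27, c=2, d=4.2.
ac·Var[A] = (-4.6)·2·4.2 = -38.64
bd·Var[T] = (-0.27)·4.2·45.1 = -51.1434
(ad+bc)·Cov[A, T] = (-19.86)·(-8.2) = 162.852
Cov[S, Y] = -38.64 + (-51.1434) + 162.852 = 73.0686.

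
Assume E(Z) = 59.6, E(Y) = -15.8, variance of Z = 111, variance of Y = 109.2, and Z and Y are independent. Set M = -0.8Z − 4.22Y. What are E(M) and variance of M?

E(M) = 18.996, variance of M = 2015.71728

E(M) = (-0.8)·E(Z) + (-4.22)·E(Y) = (-0.8)·59.6 + (-4.22)·(-15.8) = 18.996.
variance of M = a²·variance of Z + b²·variance of Y + 2ab·Cov[Z, Y] with a = -0.8, b = -4.22.
Independence gives Cov[Z, Y] = 0.
= (-0.8)²·111 + (-4.22)²·109.2 + 2·(-0.8)·(-4.22)·0
= 71.04 + 1944.67728 + 0 = 2015.71728.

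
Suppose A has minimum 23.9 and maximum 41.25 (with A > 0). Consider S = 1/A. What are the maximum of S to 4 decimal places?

1/A is decreasing on this domain, so max(S) comes from min(A) = 23.9: max(S) = 1/(23.9) ≈ 0.0418.

max(S) = 0.0418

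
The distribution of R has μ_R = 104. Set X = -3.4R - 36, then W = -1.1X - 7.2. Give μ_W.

μ_W = 421.36

μ_X = (-3.4)·104 + (-36) = -389.6.
μ_W = (-1.1)·(-389.6) + (-7.2) = 421.36.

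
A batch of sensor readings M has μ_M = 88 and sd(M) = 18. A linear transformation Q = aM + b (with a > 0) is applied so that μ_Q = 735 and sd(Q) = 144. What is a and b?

a = 8, b = 31

sd(Q) = a·sd(M) (a > 0), so a = 144/18 = 8.
μ_Q = a·μ_M + b, so b = 735 − 8·88 = 31.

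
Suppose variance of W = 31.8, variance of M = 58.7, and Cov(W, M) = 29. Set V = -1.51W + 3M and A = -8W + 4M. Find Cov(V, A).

Cov(V, A) = 217.384

By bilinearity, Cov(V, A) = ac·variance of W + bd·variance of M + (ad+bc)·Cov(W, M), with a=-1.51, b=3, c=-8, d=4.
ac·variance of W = (-1.51)·(-8)·31.8 = 384.144
bd·variance of M = 3·4·58.7 = 704.4
(ad+bc)·Cov(W, M) = (-30.04)·29 = -871.16
Cov(V, A) = 384.144 + 704.4 + (-871.16) = 217.384.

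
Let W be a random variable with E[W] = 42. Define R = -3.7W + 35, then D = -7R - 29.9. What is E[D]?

E[D] = 812.9

E[R] = (-3.7)·42 + 35 = -120.4.
E[D] = (-7)·(-120.4) + (-29.9) = 812.9.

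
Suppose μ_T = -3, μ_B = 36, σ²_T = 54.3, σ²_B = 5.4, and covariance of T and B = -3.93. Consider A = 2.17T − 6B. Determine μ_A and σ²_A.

μ_A = -222.51, σ²_A = 552.43047

μ_A = 2.17·μ_T + (-6)·μ_B = 2.17·(-3) + (-6)·36 = -222.51.
σ²_A = a²·σ²_T + b²·σ²_B + 2ab·covariance of T and B with a = 2.17, b = -6.
= 2.17²·54.3 + (-6)²·5.4 + 2·2.17·(-6)·(-3.93)
= 255.69327 + 194.4 + 102.3372 = 552.43047.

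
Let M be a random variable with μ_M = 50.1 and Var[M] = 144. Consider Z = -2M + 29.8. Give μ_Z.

μ_Z = -70.4

Z = -2M + 29.8 is linear with a = -2, b = 29.8.
μ_Z = a·μ_M + b = (-2)·50.1 + 29.8 = -70.4.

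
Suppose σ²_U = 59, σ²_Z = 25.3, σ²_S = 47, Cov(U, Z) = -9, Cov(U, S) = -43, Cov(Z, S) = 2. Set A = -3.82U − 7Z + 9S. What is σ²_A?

σ²_A = 8131.0116

σ²_A = a²·σ²_U + b²·σ²_Z + c²·σ²_S + 2ab·Cov(U, Z) + 2ac·Cov(U, S) + 2bc·Cov(Z, S), with a = -3.82, b = -7, c = 9.
= 860.9516 + 1239.7 + 3807 + (-481.32) + 2956.68 + (-252)
= 8131.0116.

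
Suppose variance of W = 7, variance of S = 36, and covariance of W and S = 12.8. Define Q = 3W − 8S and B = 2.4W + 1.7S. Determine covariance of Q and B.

covariance of Q and B = -619.68

By bilinearity, covariance of Q and B = ac·variance of W + bd·variance of S + (ad+bc)·covariance of W and S, with a=3, b=-8, c=2.4, d=1.7.
ac·variance of W = 3·2.4·7 = 50.4
bd·variance of S = (-8)·1.7·36 = -489.6
(ad+bc)·covariance of W and S = (-14.1)·12.8 = -180.48
covariance of Q and B = 50.4 + (-489.6) + (-180.48) = -619.68.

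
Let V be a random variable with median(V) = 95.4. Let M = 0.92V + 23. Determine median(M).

median(M) = 110.768

A linear map preserves order up to sign, so median(M) = a·median(V) + b = 0.92·95.4 + 23 = 110.768.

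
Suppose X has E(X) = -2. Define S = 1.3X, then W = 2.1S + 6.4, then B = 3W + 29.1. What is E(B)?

E(S) = 1.3·(-2) = -2.6.
E(W) = 2.1·(-2.6) + 6.4 = 0.94.
E(B) = 3·0.94 + 29.1 = 31.92.

E(B) = 31.92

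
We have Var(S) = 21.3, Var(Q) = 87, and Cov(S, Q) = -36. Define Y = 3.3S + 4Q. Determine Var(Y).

Var(Y) = 673.557

Var(Y) = a²·Var(S) + b²·Var(Q) + 2ab·Cov(S, Q) with a = 3.3, b = 4.
= 3.3²·21.3 + 4²·87 + 2·3.3·4·(-36)
= 231.957 + 1392 + (-950.4) = 673.557.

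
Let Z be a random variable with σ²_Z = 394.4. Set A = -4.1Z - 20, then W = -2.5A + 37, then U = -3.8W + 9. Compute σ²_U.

σ²_A = (-4.1)²·394.4 = 6629.864.
σ²_W = (-2.5)²·6629.864 = 41436.65.
σ²_U = (-3.8)²·41436.65 = 598345.226.

σ²_U = 598345.226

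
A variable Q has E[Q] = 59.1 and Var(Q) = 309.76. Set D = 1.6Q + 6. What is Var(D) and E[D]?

Var(D) = 792.9856, E[D] = 100.56

D = 1.6Q + 6 is linear with a = 1.6, b = 6.
Var(D) = a²·Var(Q) = 1.6²·309.76 = 792.9856 (the additive constant 6 does not affect variance).
E[D] = a·E[Q] + b = 1.6·59.1 + 6 = 100.56.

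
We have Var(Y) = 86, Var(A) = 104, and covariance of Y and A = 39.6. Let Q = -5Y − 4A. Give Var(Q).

Var(Q) = a²·Var(Y) + b²·Var(A) + 2ab·covariance of Y and A with a = -5, b = -4.
= (-5)²·86 + (-4)²·104 + 2·(-5)·(-4)·39.6
= 2150 + 1664 + 1584 = 5398.

Var(Q) = 5398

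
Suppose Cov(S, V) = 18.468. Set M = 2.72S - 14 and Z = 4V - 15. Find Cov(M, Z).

Cov(M, Z) = a·c·Cov(S, V) = 2.72·4·18.468 = 200.93184. Additive constants drop out.

Cov(M, Z) = 200.93184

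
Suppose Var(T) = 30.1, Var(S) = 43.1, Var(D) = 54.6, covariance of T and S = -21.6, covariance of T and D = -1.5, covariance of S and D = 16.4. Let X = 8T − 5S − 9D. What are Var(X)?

Var(X) = a²·Var(T) + b²·Var(S) + c²·Var(D) + 2ab·covariance of T and S + 2ac·covariance of T and D + 2bc·covariance of S and D, with a = 8, b = -5, c = -9.
= 1926.4 + 1077.5 + 4422.6 + 1728 + 216 + 1476
= 10846.5.

Var(X) = 10846.5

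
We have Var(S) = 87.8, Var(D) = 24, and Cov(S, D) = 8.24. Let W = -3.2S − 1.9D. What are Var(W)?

Var(W) = 1085.9104

Var(W) = a²·Var(S) + b²·Var(D) + 2ab·Cov(S, D) with a = -3.2, b = -1.9.
= (-3.2)²·87.8 + (-1.9)²·24 + 2·(-3.2)·(-1.9)·8.24
= 899.072 + 86.64 + 100.1984 = 1085.9104.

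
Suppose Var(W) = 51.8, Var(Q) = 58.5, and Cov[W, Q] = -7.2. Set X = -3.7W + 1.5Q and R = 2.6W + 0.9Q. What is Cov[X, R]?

Cov[X, R] = -423.445

By bilinearity, Cov[X, R] = ac·Var(W) + bd·Var(Q) + (ad+bc)·Cov[W, Q], with a=-3.7, b=1.5, c=2.6, d=0.9.
ac·Var(W) = (-3.7)·2.6·51.8 = -498.316
bd·Var(Q) = 1.5·0.9·58.5 = 78.975
(ad+bc)·Cov[W, Q] = (0.57)·(-7.2) = -4.104
Cov[X, R] = -498.316 + 78.975 + (-4.104) = -423.445.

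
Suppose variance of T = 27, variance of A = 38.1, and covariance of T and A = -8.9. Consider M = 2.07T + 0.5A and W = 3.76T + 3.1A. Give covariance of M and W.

covariance of M and W = 195.3581

By bilinearity, covariance of M and W = ac·variance of T + bd·variance of A + (ad+bc)·covariance of T and A, with a=2.07, b=0.5, c=3.76, d=3.1.
ac·variance of T = 2.07·3.76·27 = 210.1464
bd·variance of A = 0.5·3.1·38.1 = 59.055
(ad+bc)·covariance of T and A = (8.297)·(-8.9) = -73.8433
covariance of M and W = 210.1464 + 59.055 + (-73.8433) = 195.3581.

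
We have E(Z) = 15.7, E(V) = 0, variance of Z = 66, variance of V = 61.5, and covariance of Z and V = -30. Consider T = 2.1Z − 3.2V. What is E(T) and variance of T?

E(T) = 32.97, variance of T = 1324.02

E(T) = 2.1·E(Z) + (-3.2)·E(V) = 2.1·15.7 + (-3.2)·0 = 32.97.
variance of T = a²·variance of Z + b²·variance of V + 2ab·covariance of Z and V with a = 2.1, b = -3.2.
= 2.1²·66 + (-3.2)²·61.5 + 2·2.1·(-3.2)·(-30)
= 291.06 + 629.76 + 403.2 = 1324.02.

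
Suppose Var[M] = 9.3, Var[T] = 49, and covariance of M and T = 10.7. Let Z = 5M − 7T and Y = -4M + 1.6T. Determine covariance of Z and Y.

By bilinearity, covariance of Z and Y = ac·Var[M] + bd·Var[T] + (ad+bc)·covariance of M and T, with a=5, b=-7, c=-4, d=1.6.
ac·Var[M] = 5·(-4)·9.3 = -186
bd·Var[T] = (-7)·1.6·49 = -548.8
(ad+bc)·covariance of M and T = (36)·10.7 = 385.2
covariance of Z and Y = -186 + (-548.8) + 385.2 = -349.6.

covariance of Z and Y = -349.6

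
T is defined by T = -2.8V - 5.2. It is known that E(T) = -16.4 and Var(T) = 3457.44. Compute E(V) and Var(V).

E(V) = 4, Var(V) = 441

From T = -2.8V - 5.2: E(T) = a·E(V) + b, so E(V) = (E(T) − b)/a = (-16.4 − (-5.2))/(-2.8) = 4.
Var(T) = a²·Var(V), so Var(V) = 3457.44/(-2.8)² = 441.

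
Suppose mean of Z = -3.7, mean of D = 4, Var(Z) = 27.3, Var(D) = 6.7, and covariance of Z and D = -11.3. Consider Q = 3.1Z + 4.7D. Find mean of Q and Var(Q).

mean of Q = 3.1·mean of Z + 4.7·mean of D = 3.1·(-3.7) + 4.7·4 = 7.33.
Var(Q) = a²·Var(Z) + b²·Var(D) + 2ab·covariance of Z and D with a = 3.1, b = 4.7.
= 3.1²·27.3 + 4.7²·6.7 + 2·3.1·4.7·(-11.3)
= 262.353 + 148.003 + (-329.282) = 81.074.

mean of Q = 7.33, Var(Q) = 81.074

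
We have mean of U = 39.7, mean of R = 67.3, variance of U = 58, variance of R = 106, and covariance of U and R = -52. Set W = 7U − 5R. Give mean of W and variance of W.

mean of W = 7·mean of U + (-5)·mean of R = 7·39.7 + (-5)·67.3 = -58.6.
variance of W = a²·variance of U + b²·variance of R + 2ab·covariance of U and R with a = 7, b = -5.
= 7²·58 + (-5)²·106 + 2·7·(-5)·(-52)
= 2842 + 2650 + 3640 = 9132.

mean of W = -58.6, variance of W = 9132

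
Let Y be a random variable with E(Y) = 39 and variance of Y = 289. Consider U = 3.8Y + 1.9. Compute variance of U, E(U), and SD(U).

U = 3.8Y + 1.9 is linear with a = 3.8, b = 1.9.
variance of U = a²·variance of Y = 3.8²·289 = 4173.16 (the additive constant 1.9 does not affect variance).
E(U) = a·E(Y) + b = 3.8·39 + 1.9 = 150.1.
SD(Y) = √289 = 17.
SD(U) = |a|·SD(Y) = |3.8|·17 = 64.6.

variance of U = 4173.16, E(U) = 150.1, SD(U) = 64.6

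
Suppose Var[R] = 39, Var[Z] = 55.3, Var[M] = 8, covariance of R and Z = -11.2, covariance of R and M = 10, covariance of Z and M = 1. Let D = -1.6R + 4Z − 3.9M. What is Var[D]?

Var[D] = a²·Var[R] + b²·Var[Z] + c²·Var[M] + 2ab·covariance of R and Z + 2ac·covariance of R and M + 2bc·covariance of Z and M, with a = -1.6, b = 4, c = -3.9.
= 99.84 + 884.8 + 121.68 + 143.36 + 124.8 + (-31.2)
= 1343.28.

Var[D] = 1343.28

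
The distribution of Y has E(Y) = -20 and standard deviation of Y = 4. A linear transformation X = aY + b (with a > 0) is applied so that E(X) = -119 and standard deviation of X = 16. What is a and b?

standard deviation of X = a·standard deviation of Y (a > 0), so a = 16/4 = 4.
E(X) = a·E(Y) + b, so b = -119 − 4·(-20) = -39.

a = 4, b = -39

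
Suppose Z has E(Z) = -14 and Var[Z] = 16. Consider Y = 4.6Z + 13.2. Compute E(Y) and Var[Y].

Y = 4.6Z + 13.2 is linear with a = 4.6, b = 13.2.
E(Y) = a·E(Z) + b = 4.6·(-14) + 13.2 = -51.2.
Var[Y] = a²·Var[Z] = 4.6²·16 = 338.56 (the additive constant 13.2 does not affect variance).

E(Y) = -51.2, Var[Y] = 338.56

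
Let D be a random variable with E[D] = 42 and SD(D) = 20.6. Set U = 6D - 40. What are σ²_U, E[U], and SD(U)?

σ²_U = 15276.96, E[U] = 212, SD(U) = 123.6

U = 6D - 40 is linear with a = 6, b = -40.
σ²_D = 20.6² = 424.36.
σ²_U = a²·σ²_D = 6²·424.36 = 15276.96 (the additive constant -40 does not affect variance).
E[U] = a·E[D] + b = 6·42 + (-40) = 212.
SD(U) = |a|·SD(D) = |6|·20.6 = 123.6.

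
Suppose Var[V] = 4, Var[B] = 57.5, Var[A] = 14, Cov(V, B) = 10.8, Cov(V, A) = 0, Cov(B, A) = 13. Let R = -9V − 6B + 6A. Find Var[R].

Var[R] = a²·Var[V] + b²·Var[B] + c²·Var[A] + 2ab·Cov(V, B) + 2ac·Cov(V, A) + 2bc·Cov(B, A), with a = -9, b = -6, c = 6.
= 324 + 2070 + 504 + 1166.4 + 0 + (-936)
= 3128.4.

Var[R] = 3128.4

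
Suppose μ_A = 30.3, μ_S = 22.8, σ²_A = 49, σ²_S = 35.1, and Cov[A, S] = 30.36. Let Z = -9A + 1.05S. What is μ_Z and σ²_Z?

μ_Z = -248.76, σ²_Z = 3433.89375

μ_Z = (-9)·μ_A + 1.05·μ_S = (-9)·30.3 + 1.05·22.8 = -248.76.
σ²_Z = a²·σ²_A + b²·σ²_S + 2ab·Cov[A, S] with a = -9, b = 1.05.
= (-9)²·49 + 1.05²·35.1 + 2·(-9)·1.05·30.36
= 3969 + 38.69775 + (-573.804) = 3433.89375.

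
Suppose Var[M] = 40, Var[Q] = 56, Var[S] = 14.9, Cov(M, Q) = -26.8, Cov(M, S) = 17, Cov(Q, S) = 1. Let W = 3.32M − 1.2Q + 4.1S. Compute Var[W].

Var[W] = 1438.5154

Var[W] = a²·Var[M] + b²·Var[Q] + c²·Var[S] + 2ab·Cov(M, Q) + 2ac·Cov(M, S) + 2bc·Cov(Q, S), with a = 3.32, b = -1.2, c = 4.1.
= 440.896 + 80.64 + 250.469 + 213.5424 + 462.808 + (-9.84)
= 1438.5154.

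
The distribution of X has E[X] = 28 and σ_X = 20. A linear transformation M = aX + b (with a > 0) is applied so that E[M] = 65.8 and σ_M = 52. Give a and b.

a = 2.6, b = -7

σ_M = a·σ_X (a > 0), so a = 52/20 = 2.6.
E[M] = a·E[X] + b, so b = 65.8 − 2.6·28 = -7.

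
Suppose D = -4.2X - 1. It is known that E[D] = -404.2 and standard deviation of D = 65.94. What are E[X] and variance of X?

From D = -4.2X - 1: E[D] = a·E[X] + b, so E[X] = (E[D] − b)/a = (-404.2 − (-1))/(-4.2) = 96.
variance of D = 65.94² = 4348.0836.
variance of D = a²·variance of X, so variance of X = 4348.0836/(-4.2)² = 246.49.

E[X] = 96, variance of X = 246.49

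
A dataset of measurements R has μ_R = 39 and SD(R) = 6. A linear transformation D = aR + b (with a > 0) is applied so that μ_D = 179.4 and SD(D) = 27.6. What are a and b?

a = 4.6, b = 0

SD(D) = a·SD(R) (a > 0), so a = 27.6/6 = 4.6.
μ_D = a·μ_R + b, so b = 179.4 − 4.6·39 = 0.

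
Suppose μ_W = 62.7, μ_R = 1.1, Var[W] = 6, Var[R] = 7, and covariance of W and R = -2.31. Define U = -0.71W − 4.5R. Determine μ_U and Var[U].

μ_U = -49.467, Var[U] = 130.0137

μ_U = (-0.71)·μ_W + (-4.5)·μ_R = (-0.71)·62.7 + (-4.5)·1.1 = -49.467.
Var[U] = a²·Var[W] + b²·Var[R] + 2ab·covariance of W and R with a = -0.71, b = -4.5.
= (-0.71)²·6 + (-4.5)²·7 + 2·(-0.71)·(-4.5)·(-2.31)
= 3.0246 + 141.75 + (-14.7609) = 130.0137.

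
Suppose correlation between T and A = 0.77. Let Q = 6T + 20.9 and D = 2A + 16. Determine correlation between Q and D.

correlation between Q and D = 0.77

Linear rescalings preserve correlation up to sign; here the slopes 6 and 2 have the same sign, so correlation between Q and D = correlation between T and A = 0.77.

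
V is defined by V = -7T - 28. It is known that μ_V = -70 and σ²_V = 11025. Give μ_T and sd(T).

μ_T = 6, sd(T) = 15

From V = -7T - 28: μ_V = a·μ_T + b, so μ_T = (μ_V − b)/a = (-70 − (-28))/(-7) = 6.
sd(V) = √11025 = 105.
sd(V) = |a|·sd(T), so sd(T) = 105/|-7| = 15.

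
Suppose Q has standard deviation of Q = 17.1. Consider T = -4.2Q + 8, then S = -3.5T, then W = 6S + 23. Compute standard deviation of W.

standard deviation of W = 1508.22

standard deviation of T = |-4.2|·17.1 = 71.82.
standard deviation of S = |-3.5|·71.82 = 251.37.
standard deviation of W = |6|·251.37 = 1508.22.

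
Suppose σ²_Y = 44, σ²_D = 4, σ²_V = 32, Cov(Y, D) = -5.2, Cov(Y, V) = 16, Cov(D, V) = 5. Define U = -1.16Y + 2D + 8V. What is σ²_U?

σ²_U = a²·σ²_Y + b²·σ²_D + c²·σ²_V + 2ab·Cov(Y, D) + 2ac·Cov(Y, V) + 2bc·Cov(D, V), with a = -1.16, b = 2, c = 8.
= 59.2064 + 16 + 2048 + 24.128 + (-296.96) + 160
= 2010.3744.

σ²_U = 2010.3744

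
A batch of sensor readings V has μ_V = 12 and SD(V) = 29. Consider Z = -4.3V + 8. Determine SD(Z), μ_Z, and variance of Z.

SD(Z) = 124.7, μ_Z = -43.6, variance of Z = 15550.09

Z = -4.3V + 8 is linear with a = -4.3, b = 8.
SD(Z) = |a|·SD(V) = |-4.3|·29 = 124.7.
μ_Z = a·μ_V + b = (-4.3)·12 + 8 = -43.6.
variance of V = 29² = 841.
variance of Z = a²·variance of V = (-4.3)²·841 = 15550.09 (the additive constant 8 does not affect variance).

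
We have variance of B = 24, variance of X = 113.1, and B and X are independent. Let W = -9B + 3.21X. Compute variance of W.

variance of W = 3109.39371

variance of W = a²·variance of B + b²·variance of X + 2ab·Cov[B, X] with a = -9, b = 3.21.
Independence gives Cov[B, X] = 0.
= (-9)²·24 + 3.21²·113.1 + 2·(-9)·3.21·0
= 1944 + 1165.39371 + 0 = 3109.39371.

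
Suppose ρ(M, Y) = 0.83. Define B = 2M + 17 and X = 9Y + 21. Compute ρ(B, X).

Linear rescalings preserve correlation up to sign; here the slopes 2 and 9 have the same sign, so ρ(B, X) = ρ(M, Y) = 0.83.

ρ(B, X) = 0.83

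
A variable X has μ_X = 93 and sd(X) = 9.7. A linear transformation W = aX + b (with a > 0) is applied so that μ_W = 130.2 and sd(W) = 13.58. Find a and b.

a = 1.4, b = 0

sd(W) = a·sd(X) (a > 0), so a = 13.58/9.7 = 1.4.
μ_W = a·μ_X + b, so b = 130.2 − 1.4·93 = 0.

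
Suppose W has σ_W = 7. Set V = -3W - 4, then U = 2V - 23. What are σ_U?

σ_U = 42

σ_V = |-3|·7 = 21.
σ_U = |2|·21 = 42.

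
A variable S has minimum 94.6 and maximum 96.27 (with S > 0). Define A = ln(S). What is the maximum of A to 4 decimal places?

max(A) = 4.5672

ln(S) is increasing on this domain, so max(A) comes from max(S) = 96.27: max(A) = ln(96.27) ≈ 4.5672.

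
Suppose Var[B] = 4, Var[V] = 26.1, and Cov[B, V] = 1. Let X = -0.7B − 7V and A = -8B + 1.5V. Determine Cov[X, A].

Cov[X, A] = -196.7

By bilinearity, Cov[X, A] = ac·Var[B] + bd·Var[V] + (ad+bc)·Cov[B, V], with a=-0.7, b=-7, c=-8, d=1.5.
ac·Var[B] = (-0.7)·(-8)·4 = 22.4
bd·Var[V] = (-7)·1.5·26.1 = -274.05
(ad+bc)·Cov[B, V] = (54.95)·1 = 54.95
Cov[X, A] = 22.4 + (-274.05) + 54.95 = -196.7.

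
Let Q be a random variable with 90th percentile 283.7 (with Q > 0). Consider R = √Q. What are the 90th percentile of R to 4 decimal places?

90th percentile of R = 16.8434

√Q is increasing, so P_{90}(R) = g(P_{90}(Q)) ≈ 16.8434.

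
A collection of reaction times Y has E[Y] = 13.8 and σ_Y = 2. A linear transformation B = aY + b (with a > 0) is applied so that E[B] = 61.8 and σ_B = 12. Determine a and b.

σ_B = a·σ_Y (a > 0), so a = 12/2 = 6.
E[B] = a·E[Y] + b, so b = 61.8 − 6·13.8 = -21.

a = 6, b = -21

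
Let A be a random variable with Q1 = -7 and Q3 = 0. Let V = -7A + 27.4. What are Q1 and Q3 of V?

a = -7 < 0 reverses order: Q1(V) comes from Q3(A), Q3(V) from Q1(A).
Q1(V) = (-7)·0 + 27.4 = 27.4; Q3(V) = (-7)·(-7) + 27.4 = 76.4.

Q1(V) = 27.4, Q3(V) = 76.4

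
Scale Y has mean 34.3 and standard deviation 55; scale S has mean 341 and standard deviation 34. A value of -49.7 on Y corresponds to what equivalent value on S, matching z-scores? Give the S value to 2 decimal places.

S = 289.07

z = (-49.7 − 34.3)/55 ≈ -1.5273.
S = 341 + z·34 = 341 + (-49.7 − 34.3)·34/55 ≈ 289.07.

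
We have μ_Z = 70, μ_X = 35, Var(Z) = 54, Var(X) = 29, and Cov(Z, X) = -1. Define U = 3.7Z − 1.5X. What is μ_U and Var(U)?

μ_U = 3.7·μ_Z + (-1.5)·μ_X = 3.7·70 + (-1.5)·35 = 206.5.
Var(U) = a²·Var(Z) + b²·Var(X) + 2ab·Cov(Z, X) with a = 3.7, b = -1.5.
= 3.7²·54 + (-1.5)²·29 + 2·3.7·(-1.5)·(-1)
= 739.26 + 65.25 + 11.1 = 815.61.

μ_U = 206.5, Var(U) = 815.61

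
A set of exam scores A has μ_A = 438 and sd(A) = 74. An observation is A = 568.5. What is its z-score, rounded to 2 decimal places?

z = (A − μ_A) / sd(A) = (568.5 − 438) / 74 ≈ 1.76.

z = 1.76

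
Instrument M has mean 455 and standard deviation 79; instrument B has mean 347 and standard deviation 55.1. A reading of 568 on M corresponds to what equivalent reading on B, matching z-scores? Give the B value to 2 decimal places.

B = 425.81

z = (568 − 455)/79 ≈ 1.4304.
B = 347 + z·55.1 = 347 + (568 − 455)·55.1/79 ≈ 425.81.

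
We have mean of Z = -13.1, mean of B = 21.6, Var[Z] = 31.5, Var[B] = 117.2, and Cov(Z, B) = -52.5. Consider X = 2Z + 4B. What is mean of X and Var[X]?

mean of X = 60.2, Var[X] = 1161.2

mean of X = 2·mean of Z + 4·mean of B = 2·(-13.1) + 4·21.6 = 60.2.
Var[X] = a²·Var[Z] + b²·Var[B] + 2ab·Cov(Z, B) with a = 2, b = 4.
= 2²·31.5 + 4²·117.2 + 2·2·4·(-52.5)
= 126 + 1875.2 + (-840) = 1161.2.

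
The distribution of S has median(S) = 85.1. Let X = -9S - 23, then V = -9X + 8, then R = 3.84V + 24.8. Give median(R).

median(X) = (-9)·85.1 + (-23) = -788.9.
median(V) = (-9)·(-788.9) + 8 = 7108.1.
median(R) = 3.84·7108.1 + 24.8 = 27319.904.

median(R) = 27319.904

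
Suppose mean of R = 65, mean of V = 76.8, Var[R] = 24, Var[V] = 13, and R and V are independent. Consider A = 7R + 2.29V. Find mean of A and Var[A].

mean of A = 7·mean of R + 2.29·mean of V = 7·65 + 2.29·76.8 = 630.872.
Var[A] = a²·Var[R] + b²·Var[V] + 2ab·covariance of R and V with a = 7, b = 2.29.
Independence gives covariance of R and V = 0.
= 7²·24 + 2.29²·13 + 2·7·2.29·0
= 1176 + 68.1733 + 0 = 1244.1733.

mean of A = 630.872, Var[A] = 1244.1733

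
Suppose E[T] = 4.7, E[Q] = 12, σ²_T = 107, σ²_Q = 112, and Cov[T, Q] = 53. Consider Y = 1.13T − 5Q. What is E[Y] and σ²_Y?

E[Y] = 1.13·E[T] + (-5)·E[Q] = 1.13·4.7 + (-5)·12 = -54.689.
σ²_Y = a²·σ²_T + b²·σ²_Q + 2ab·Cov[T, Q] with a = 1.13, b = -5.
= 1.13²·107 + (-5)²·112 + 2·1.13·(-5)·53
= 136.6283 + 2800 + (-598.9) = 2337.7283.

E[Y] = -54.689, σ²_Y = 2337.7283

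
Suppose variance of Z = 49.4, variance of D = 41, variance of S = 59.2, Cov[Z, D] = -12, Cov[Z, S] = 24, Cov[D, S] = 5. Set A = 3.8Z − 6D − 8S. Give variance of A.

variance of A = a²·variance of Z + b²·variance of D + c²·variance of S + 2ab·Cov[Z, D] + 2ac·Cov[Z, S] + 2bc·Cov[D, S], with a = 3.8, b = -6, c = -8.
= 713.336 + 1476 + 3788.8 + 547.2 + (-1459.2) + 480
= 5546.136.

variance of A = 5546.136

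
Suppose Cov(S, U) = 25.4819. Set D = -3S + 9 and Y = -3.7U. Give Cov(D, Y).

Cov(D, Y) = a·c·Cov(S, U) = (-3)·(-3.7)·25.4819 = 282.84909. Additive constants drop out.

Cov(D, Y) = 282.84909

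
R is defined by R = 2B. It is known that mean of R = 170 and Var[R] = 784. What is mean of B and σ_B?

mean of B = 85, σ_B = 14

From R = 2B: mean of R = a·mean of B + b, so mean of B = (mean of R − b)/a = (170 − 0)/2 = 85.
σ_R = √784 = 28.
σ_R = |a|·σ_B, so σ_B = 28/|2| = 14.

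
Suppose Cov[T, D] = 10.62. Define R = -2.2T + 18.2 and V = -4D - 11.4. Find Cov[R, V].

Cov[R, V] = a·c·Cov[T, D] = (-2.2)·(-4)·10.62 = 93.456. Additive constants drop out.

Cov[R, V] = 93.456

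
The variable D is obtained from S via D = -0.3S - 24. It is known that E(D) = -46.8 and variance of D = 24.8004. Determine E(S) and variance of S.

From D = -0.3S - 24: E(D) = a·E(S) + b, so E(S) = (E(D) − b)/a = (-46.8 − (-24))/(-0.3) = 76.
variance of D = a²·variance of S, so variance of S = 24.8004/(-0.3)² = 275.56.

E(S) = 76, variance of S = 275.56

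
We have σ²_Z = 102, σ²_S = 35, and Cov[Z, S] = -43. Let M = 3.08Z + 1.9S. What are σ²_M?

σ²_M = a²·σ²_Z + b²·σ²_S + 2ab·Cov[Z, S] with a = 3.08, b = 1.9.
= 3.08²·102 + 1.9²·35 + 2·3.08·1.9·(-43)
= 967.6128 + 126.35 + (-503.272) = 590.6908.

σ²_M = 590.6908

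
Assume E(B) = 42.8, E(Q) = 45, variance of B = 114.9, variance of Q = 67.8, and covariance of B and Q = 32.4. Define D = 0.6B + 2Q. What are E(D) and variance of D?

E(D) = 0.6·E(B) + 2·E(Q) = 0.6·42.8 + 2·45 = 115.68.
variance of D = a²·variance of B + b²·variance of Q + 2ab·covariance of B and Q with a = 0.6, b = 2.
= 0.6²·114.9 + 2²·67.8 + 2·0.6·2·32.4
= 41.364 + 271.2 + 77.76 = 390.324.

E(D) = 115.68, variance of D = 390.324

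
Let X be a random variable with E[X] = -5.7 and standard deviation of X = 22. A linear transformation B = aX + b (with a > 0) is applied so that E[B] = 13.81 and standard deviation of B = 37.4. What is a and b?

standard deviation of B = a·standard deviation of X (a > 0), so a = 37.4/22 = 1.7.
E[B] = a·E[X] + b, so b = 13.81 − 1.7·(-5.7) = 23.5.

a = 1.7, b = 23.5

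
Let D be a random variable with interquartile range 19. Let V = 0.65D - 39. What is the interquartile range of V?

Under V = aD + b, IQR(V) = |a|·IQR(D) = |0.65|·19 = 12.35 (shifts cancel; spread scales by |a|).

IQR(V) = 12.35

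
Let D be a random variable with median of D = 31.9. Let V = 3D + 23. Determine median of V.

median of V = 118.7

A linear map preserves order up to sign, so median of V = a·median of D + b = 3·31.9 + 23 = 118.7.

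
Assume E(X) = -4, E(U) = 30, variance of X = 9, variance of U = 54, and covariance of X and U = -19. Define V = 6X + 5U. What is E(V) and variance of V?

E(V) = 6·E(X) + 5·E(U) = 6·(-4) + 5·30 = 126.
variance of V = a²·variance of X + b²·variance of U + 2ab·covariance of X and U with a = 6, b = 5.
= 6²·9 + 5²·54 + 2·6·5·(-19)
= 324 + 1350 + (-1140) = 534.

E(V) = 126, variance of V = 534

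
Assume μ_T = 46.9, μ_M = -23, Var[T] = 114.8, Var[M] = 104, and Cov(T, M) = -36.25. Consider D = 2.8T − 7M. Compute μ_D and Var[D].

μ_D = 2.8·μ_T + (-7)·μ_M = 2.8·46.9 + (-7)·(-23) = 292.32.
Var[D] = a²·Var[T] + b²·Var[M] + 2ab·Cov(T, M) with a = 2.8, b = -7.
= 2.8²·114.8 + (-7)²·104 + 2·2.8·(-7)·(-36.25)
= 900.032 + 5096 + 1421 = 7417.032.

μ_D = 292.32, Var[D] = 7417.032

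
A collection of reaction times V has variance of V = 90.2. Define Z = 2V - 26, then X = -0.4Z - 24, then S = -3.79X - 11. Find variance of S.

variance of S = 829.2107648

variance of Z = 2²·90.2 = 360.8.
variance of X = (-0.4)²·360.8 = 57.728.
variance of S = (-3.79)²·57.728 = 829.2107648.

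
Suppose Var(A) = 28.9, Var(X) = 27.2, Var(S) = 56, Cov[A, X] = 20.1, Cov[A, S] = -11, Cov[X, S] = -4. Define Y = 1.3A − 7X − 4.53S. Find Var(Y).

Var(Y) = 2040.8694

Var(Y) = a²·Var(A) + b²·Var(X) + c²·Var(S) + 2ab·Cov[A, X] + 2ac·Cov[A, S] + 2bc·Cov[X, S], with a = 1.3, b = -7, c = -4.53.
= 48.841 + 1332.8 + 1149.1704 + (-365.82) + 129.558 + (-253.68)
= 2040.8694.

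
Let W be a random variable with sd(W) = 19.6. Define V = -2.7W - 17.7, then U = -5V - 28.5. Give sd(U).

sd(V) = |-2.7|·19.6 = 52.92.
sd(U) = |-5|·52.92 = 264.6.

sd(U) = 264.6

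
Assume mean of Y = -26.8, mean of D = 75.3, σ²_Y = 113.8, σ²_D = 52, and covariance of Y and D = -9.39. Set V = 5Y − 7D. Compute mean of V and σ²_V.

mean of V = 5·mean of Y + (-7)·mean of D = 5·(-26.8) + (-7)·75.3 = -661.1.
σ²_V = a²·σ²_Y + b²·σ²_D + 2ab·covariance of Y and D with a = 5, b = -7.
= 5²·113.8 + (-7)²·52 + 2·5·(-7)·(-9.39)
= 2845 + 2548 + 657.3 = 6050.3.

mean of V = -661.1, σ²_V = 6050.3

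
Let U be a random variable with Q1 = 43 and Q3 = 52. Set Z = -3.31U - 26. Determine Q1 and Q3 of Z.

Q1(Z) = -198.12, Q3(Z) = -168.33

a = -3.31 < 0 reverses order: Q1(Z) comes from Q3(U), Q3(Z) from Q1(U).
Q1(Z) = (-3.31)·52 + (-26) = -198.12; Q3(Z) = (-3.31)·43 + (-26) = -168.33.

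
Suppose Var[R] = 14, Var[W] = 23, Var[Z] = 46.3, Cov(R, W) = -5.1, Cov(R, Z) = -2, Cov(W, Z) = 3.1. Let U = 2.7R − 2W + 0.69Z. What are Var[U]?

Var[U] = 255.17543

Var[U] = a²·Var[R] + b²·Var[W] + c²·Var[Z] + 2ab·Cov(R, W) + 2ac·Cov(R, Z) + 2bc·Cov(W, Z), with a = 2.7, b = -2, c = 0.69.
= 102.06 + 92 + 22.04343 + 55.08 + (-7.452) + (-8.556)
= 255.17543.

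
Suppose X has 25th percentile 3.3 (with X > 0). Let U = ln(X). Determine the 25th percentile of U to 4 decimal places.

25th percentile of U = 1.1939

ln(X) is increasing, so P_{25}(U) = g(P_{25}(X)) ≈ 1.1939.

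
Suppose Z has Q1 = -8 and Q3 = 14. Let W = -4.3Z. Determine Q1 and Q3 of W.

a = -4.3 < 0 reverses order: Q1(W) comes from Q3(Z), Q3(W) from Q1(Z).
Q1(W) = (-4.3)·14 = -60.2; Q3(W) = (-4.3)·(-8) = 34.4.

Q1(W) = -60.2, Q3(W) = 34.4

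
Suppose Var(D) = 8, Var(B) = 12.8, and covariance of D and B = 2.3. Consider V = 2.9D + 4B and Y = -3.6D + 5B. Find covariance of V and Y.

covariance of V and Y = 172.71

By bilinearity, covariance of V and Y = ac·Var(D) + bd·Var(B) + (ad+bc)·covariance of D and B, with a=2.9, b=4, c=-3.6, d=5.
ac·Var(D) = 2.9·(-3.6)·8 = -83.52
bd·Var(B) = 4·5·12.8 = 256
(ad+bc)·covariance of D and B = (0.1)·2.3 = 0.23
covariance of V and Y = -83.52 + 256 + 0.23 = 172.71.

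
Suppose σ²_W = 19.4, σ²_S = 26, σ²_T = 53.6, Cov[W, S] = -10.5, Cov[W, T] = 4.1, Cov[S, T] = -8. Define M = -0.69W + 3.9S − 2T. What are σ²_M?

σ²_M = a²·σ²_W + b²·σ²_S + c²·σ²_T + 2ab·Cov[W, S] + 2ac·Cov[W, T] + 2bc·Cov[S, T], with a = -0.69, b = 3.9, c = -2.
= 9.23634 + 395.46 + 214.4 + 56.511 + 11.316 + 124.8
= 811.72334.

σ²_M = 811.72334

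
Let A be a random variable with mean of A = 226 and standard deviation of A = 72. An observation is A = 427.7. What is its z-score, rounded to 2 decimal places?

z = 2.80

z = (A − mean of A) / standard deviation of A = (427.7 − 226) / 72 ≈ 2.80.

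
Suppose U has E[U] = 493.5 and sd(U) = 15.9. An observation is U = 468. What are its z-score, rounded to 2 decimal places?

z = (U − E[U]) / sd(U) = (468 − 493.5) / 15.9 ≈ -1.60.

z = -1.60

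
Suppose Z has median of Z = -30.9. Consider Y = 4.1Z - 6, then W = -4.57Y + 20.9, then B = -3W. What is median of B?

median of B = -1881.8799

median of Y = 4.1·(-30.9) + (-6) = -132.69.
median of W = (-4.57)·(-132.69) + 20.9 = 627.2933.
median of B = (-3)·627.2933 = -1881.8799.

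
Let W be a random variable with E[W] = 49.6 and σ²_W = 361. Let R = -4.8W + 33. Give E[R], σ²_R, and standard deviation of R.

E[R] = -205.08, σ²_R = 8317.44, standard deviation of R = 91.2

R = -4.8W + 33 is linear with a = -4.8, b = 33.
E[R] = a·E[W] + b = (-4.8)·49.6 + 33 = -205.08.
σ²_R = a²·σ²_W = (-4.8)²·361 = 8317.44 (the additive constant 33 does not affect variance).
standard deviation of W = √361 = 19.
standard deviation of R = |a|·standard deviation of W = |-4.8|·19 = 91.2.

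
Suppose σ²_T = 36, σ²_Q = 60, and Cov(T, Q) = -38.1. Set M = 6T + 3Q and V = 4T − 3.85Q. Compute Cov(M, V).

By bilinearity, Cov(M, V) = ac·σ²_T + bd·σ²_Q + (ad+bc)·Cov(T, Q), with a=6, b=3, c=4, d=-3.85.
ac·σ²_T = 6·4·36 = 864
bd·σ²_Q = 3·(-3.85)·60 = -693
(ad+bc)·Cov(T, Q) = (-11.1)·(-38.1) = 422.91
Cov(M, V) = 864 + (-693) + 422.91 = 593.91.

Cov(M, V) = 593.91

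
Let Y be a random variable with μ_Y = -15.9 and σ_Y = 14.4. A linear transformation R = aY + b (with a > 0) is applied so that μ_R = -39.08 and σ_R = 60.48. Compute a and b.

a = 4.2, b = 27.7

σ_R = a·σ_Y (a > 0), so a = 60.48/14.4 = 4.2.
μ_R = a·μ_Y + b, so b = -39.08 − 4.2·(-15.9) = 27.7.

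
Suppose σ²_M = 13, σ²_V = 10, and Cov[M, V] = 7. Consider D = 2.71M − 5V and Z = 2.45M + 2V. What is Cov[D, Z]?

By bilinearity, Cov[D, Z] = ac·σ²_M + bd·σ²_V + (ad+bc)·Cov[M, V], with a=2.71, b=-5, c=2.45, d=2.
ac·σ²_M = 2.71·2.45·13 = 86.3135
bd·σ²_V = (-5)·2·10 = -100
(ad+bc)·Cov[M, V] = (-6.83)·7 = -47.81
Cov[D, Z] = 86.3135 + (-100) + (-47.81) = -61.4965.

Cov[D, Z] = -61.4965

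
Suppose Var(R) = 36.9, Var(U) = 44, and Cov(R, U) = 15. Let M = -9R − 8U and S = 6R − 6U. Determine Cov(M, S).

By bilinearity, Cov(M, S) = ac·Var(R) + bd·Var(U) + (ad+bc)·Cov(R, U), with a=-9, b=-8, c=6, d=-6.
ac·Var(R) = (-9)·6·36.9 = -1992.6
bd·Var(U) = (-8)·(-6)·44 = 2112
(ad+bc)·Cov(R, U) = (6)·15 = 90
Cov(M, S) = -1992.6 + 2112 + 90 = 209.4.

Cov(M, S) = 209.4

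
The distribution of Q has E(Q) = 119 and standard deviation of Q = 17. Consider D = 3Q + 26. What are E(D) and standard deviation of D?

E(D) = 383, standard deviation of D = 51

D = 3Q + 26 is linear with a = 3, b = 26.
E(D) = a·E(Q) + b = 3·119 + 26 = 383.
standard deviation of D = |a|·standard deviation of Q = |3|·17 = 51.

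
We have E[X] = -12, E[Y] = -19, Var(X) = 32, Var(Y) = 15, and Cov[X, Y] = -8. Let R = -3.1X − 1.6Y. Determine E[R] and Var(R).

E[R] = (-3.1)·E[X] + (-1.6)·E[Y] = (-3.1)·(-12) + (-1.6)·(-19) = 67.6.
Var(R) = a²·Var(X) + b²·Var(Y) + 2ab·Cov[X, Y] with a = -3.1, b = -1.6.
= (-3.1)²·32 + (-1.6)²·15 + 2·(-3.1)·(-1.6)·(-8)
= 307.52 + 38.4 + (-79.36) = 266.56.

E[R] = 67.6, Var(R) = 266.56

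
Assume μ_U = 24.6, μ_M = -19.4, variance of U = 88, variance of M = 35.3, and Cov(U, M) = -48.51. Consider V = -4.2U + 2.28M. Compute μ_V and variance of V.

μ_V = -147.552, variance of V = 2664.88704

μ_V = (-4.2)·μ_U + 2.28·μ_M = (-4.2)·24.6 + 2.28·(-19.4) = -147.552.
variance of V = a²·variance of U + b²·variance of M + 2ab·Cov(U, M) with a = -4.2, b = 2.28.
= (-4.2)²·88 + 2.28²·35.3 + 2·(-4.2)·2.28·(-48.51)
= 1552.32 + 183.50352 + 929.06352 = 2664.88704.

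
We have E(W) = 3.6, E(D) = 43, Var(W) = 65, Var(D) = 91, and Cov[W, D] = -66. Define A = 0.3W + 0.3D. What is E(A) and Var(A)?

E(A) = 13.98, Var(A) = 2.16

E(A) = 0.3·E(W) + 0.3·E(D) = 0.3·3.6 + 0.3·43 = 13.98.
Var(A) = a²·Var(W) + b²·Var(D) + 2ab·Cov[W, D] with a = 0.3, b = 0.3.
= 0.3²·65 + 0.3²·91 + 2·0.3·0.3·(-66)
= 5.85 + 8.19 + (-11.88) = 2.16.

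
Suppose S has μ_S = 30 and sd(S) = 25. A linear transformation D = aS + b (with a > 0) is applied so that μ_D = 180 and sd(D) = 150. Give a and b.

a = 6, b = 0

sd(D) = a·sd(S) (a > 0), so a = 150/25 = 6.
μ_D = a·μ_S + b, so b = 180 − 6·30 = 0.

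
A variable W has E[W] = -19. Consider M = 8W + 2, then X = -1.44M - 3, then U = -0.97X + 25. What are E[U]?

E[M] = 8·(-19) + 2 = -150.
E[X] = (-1.44)·(-150) + (-3) = 213.
E[U] = (-0.97)·213 + 25 = -181.61.

E[U] = -181.61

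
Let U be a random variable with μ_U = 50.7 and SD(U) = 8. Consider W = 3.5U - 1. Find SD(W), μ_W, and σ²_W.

W = 3.5U - 1 is linear with a = 3.5, b = -1.
SD(W) = |a|·SD(U) = |3.5|·8 = 28.
μ_W = a·μ_U + b = 3.5·50.7 + (-1) = 176.45.
σ²_U = 8² = 64.
σ²_W = a²·σ²_U = 3.5²·64 = 784 (the additive constant -1 does not affect variance).

SD(W) = 28, μ_W = 176.45, σ²_W = 784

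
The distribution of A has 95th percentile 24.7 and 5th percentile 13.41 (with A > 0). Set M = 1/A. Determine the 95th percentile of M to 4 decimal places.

1/A is decreasing on A > 0, so percentile order reverses: P_{95}(M) uses P_{5}(A) = 13.41.
P_{95}(M) = 1/13.41 ≈ 0.0746.

95th percentile of M = 0.0746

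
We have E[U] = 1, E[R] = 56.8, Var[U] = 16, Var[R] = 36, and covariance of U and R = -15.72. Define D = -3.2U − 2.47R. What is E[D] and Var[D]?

E[D] = -143.496, Var[D] = 134.97064

E[D] = (-3.2)·E[U] + (-2.47)·E[R] = (-3.2)·1 + (-2.47)·56.8 = -143.496.
Var[D] = a²·Var[U] + b²·Var[R] + 2ab·covariance of U and R with a = -3.2, b = -2.47.
= (-3.2)²·16 + (-2.47)²·36 + 2·(-3.2)·(-2.47)·(-15.72)
= 163.84 + 219.6324 + (-248.50176) = 134.97064.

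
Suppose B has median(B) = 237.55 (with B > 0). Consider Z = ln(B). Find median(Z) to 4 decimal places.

ln(B) is monotone on this domain, so median(Z) = ln(237.55) ≈ 5.4704.

median(Z) = 5.4704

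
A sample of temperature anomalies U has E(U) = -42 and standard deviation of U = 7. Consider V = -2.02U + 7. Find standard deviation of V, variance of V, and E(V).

standard deviation of V = 14.14, variance of V = 199.9396, E(V) = 91.84

V = -2.02U + 7 is linear with a = -2.02, b = 7.
standard deviation of V = |a|·standard deviation of U = |-2.02|·7 = 14.14.
variance of U = 7² = 49.
variance of V = a²·variance of U = (-2.02)²·49 = 199.9396 (the additive constant 7 does not affect variance).
E(V) = a·E(U) + b = (-2.02)·(-42) + 7 = 91.84.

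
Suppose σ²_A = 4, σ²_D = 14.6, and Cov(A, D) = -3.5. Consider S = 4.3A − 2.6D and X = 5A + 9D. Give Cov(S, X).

Cov(S, X) = -345.59

By bilinearity, Cov(S, X) = ac·σ²_A + bd·σ²_D + (ad+bc)·Cov(A, D), with a=4.3, b=-2.6, c=5, d=9.
ac·σ²_A = 4.3·5·4 = 86
bd·σ²_D = (-2.6)·9·14.6 = -341.64
(ad+bc)·Cov(A, D) = (25.7)·(-3.5) = -89.95
Cov(S, X) = 86 + (-341.64) + (-89.95) = -345.59.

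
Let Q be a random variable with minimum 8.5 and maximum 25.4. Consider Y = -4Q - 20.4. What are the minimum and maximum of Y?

min(Y) = -122, max(Y) = -54.4

a = -4 < 0, so order reverses: min(Y) = a·max(Q)+b = (-4)·25.4 + (-20.4) = -122; max(Y) = a·min(Q)+b = (-4)·8.5 + (-20.4) = -54.4.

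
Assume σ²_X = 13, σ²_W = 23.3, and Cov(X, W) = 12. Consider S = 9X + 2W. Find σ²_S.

σ²_S = 1578.2

σ²_S = a²·σ²_X + b²·σ²_W + 2ab·Cov(X, W) with a = 9, b = 2.
= 9²·13 + 2²·23.3 + 2·9·2·12
= 1053 + 93.2 + 432 = 1578.2.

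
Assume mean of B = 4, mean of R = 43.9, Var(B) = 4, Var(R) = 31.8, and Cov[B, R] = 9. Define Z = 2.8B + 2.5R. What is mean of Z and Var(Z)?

mean of Z = 2.8·mean of B + 2.5·mean of R = 2.8·4 + 2.5·43.9 = 120.95.
Var(Z) = a²·Var(B) + b²·Var(R) + 2ab·Cov[B, R] with a = 2.8, b = 2.5.
= 2.8²·4 + 2.5²·31.8 + 2·2.8·2.5·9
= 31.36 + 198.75 + 126 = 356.11.

mean of Z = 120.95, Var(Z) = 356.11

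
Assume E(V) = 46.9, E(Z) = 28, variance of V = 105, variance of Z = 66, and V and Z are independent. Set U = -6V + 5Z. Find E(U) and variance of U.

E(U) = -141.4, variance of U = 5430

E(U) = (-6)·E(V) + 5·E(Z) = (-6)·46.9 + 5·28 = -141.4.
variance of U = a²·variance of V + b²·variance of Z + 2ab·Cov(V, Z) with a = -6, b = 5.
Independence gives Cov(V, Z) = 0.
= (-6)²·105 + 5²·66 + 2·(-6)·5·0
= 3780 + 1650 + 0 = 5430.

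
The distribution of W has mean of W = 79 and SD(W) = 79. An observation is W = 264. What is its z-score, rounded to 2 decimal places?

z = 2.34

z = (W − mean of W) / SD(W) = (264 − 79) / 79 ≈ 2.34.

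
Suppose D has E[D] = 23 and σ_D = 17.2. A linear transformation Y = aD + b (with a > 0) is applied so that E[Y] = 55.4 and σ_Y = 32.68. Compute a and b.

σ_Y = a·σ_D (a > 0), so a = 32.68/17.2 = 1.9.
E[Y] = a·E[D] + b, so b = 55.4 − 1.9·23 = 11.7.

a = 1.9, b = 11.7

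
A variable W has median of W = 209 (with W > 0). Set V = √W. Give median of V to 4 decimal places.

√W is monotone on this domain, so median of V = √(209) ≈ 14.4568.

median of V = 14.4568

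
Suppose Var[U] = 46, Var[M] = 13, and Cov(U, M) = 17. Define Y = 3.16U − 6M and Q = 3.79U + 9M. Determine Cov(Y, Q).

Cov(Y, Q) = -54.1856

By bilinearity, Cov(Y, Q) = ac·Var[U] + bd·Var[M] + (ad+bc)·Cov(U, M), with a=3.16, b=-6, c=3.79, d=9.
ac·Var[U] = 3.16·3.79·46 = 550.9144
bd·Var[M] = (-6)·9·13 = -702
(ad+bc)·Cov(U, M) = (5.7)·17 = 96.9
Cov(Y, Q) = 550.9144 + (-702) + 96.9 = -54.1856.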